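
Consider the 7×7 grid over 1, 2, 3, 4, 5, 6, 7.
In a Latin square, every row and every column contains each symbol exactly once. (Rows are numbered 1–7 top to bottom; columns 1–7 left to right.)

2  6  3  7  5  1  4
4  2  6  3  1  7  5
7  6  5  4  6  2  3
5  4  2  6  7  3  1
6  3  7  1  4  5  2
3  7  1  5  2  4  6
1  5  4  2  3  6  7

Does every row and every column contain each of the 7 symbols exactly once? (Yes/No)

Column 2 contains 6 twice (at rows 1 and 3), so it is not a permutation.

No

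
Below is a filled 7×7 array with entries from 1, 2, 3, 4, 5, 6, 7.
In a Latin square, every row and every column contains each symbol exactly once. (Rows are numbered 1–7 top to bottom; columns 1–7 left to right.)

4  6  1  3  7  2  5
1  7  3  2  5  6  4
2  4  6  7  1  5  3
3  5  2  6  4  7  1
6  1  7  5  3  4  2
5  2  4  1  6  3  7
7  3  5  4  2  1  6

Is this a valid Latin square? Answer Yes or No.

Each row is a permutation of the 7 symbols, and so is each column.

Yes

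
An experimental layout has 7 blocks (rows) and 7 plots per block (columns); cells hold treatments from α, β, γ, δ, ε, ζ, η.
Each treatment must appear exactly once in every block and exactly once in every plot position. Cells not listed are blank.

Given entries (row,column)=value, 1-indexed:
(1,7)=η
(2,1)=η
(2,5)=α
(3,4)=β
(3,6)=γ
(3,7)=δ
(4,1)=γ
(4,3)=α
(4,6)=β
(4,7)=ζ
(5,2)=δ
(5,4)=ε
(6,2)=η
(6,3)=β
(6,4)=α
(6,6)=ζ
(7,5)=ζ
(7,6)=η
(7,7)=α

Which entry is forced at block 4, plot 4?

η

Block 4, plot 2: block 4 has {α, β, γ, ζ} and plot 2 has {δ, η}, leaving only ε.
Block 5, plot 6: block 5 has {δ, ε} and plot 6 has {β, γ, ζ, η}, leaving only α.
Block 4, plot 4 is narrowed to {δ, η}.
If it were δ, then block 2, plot 4 would be left with no valid symbol.
So block 4, plot 4 must be η.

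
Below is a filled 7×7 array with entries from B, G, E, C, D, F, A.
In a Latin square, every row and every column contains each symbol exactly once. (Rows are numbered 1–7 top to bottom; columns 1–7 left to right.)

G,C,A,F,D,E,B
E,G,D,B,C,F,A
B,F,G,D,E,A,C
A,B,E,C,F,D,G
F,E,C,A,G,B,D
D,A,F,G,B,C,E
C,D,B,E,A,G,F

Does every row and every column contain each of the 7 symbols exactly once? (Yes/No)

Each row is a permutation of the 7 symbols, and so is each column.

Yes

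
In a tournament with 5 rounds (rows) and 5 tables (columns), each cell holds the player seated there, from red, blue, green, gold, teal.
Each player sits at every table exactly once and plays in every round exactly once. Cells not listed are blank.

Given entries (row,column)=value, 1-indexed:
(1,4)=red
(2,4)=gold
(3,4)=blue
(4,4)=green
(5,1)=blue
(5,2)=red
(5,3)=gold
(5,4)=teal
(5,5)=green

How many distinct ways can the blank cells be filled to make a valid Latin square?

Round 1, table 1: eliminating its round and table leaves {green, gold, teal}.
Round 1, table 2: eliminating its round and table leaves {blue, green, gold, teal}.
Round 1, table 3: eliminating its round and table leaves {blue, green, teal}.
Round 1, table 5: eliminating its round and table leaves {blue, gold, teal}.
Round 2, table 1: eliminating its round and table leaves {red, green, teal}.
Round 2, table 2: eliminating its round and table leaves {blue, green, teal}.
Round 2, table 3: eliminating its round and table leaves {red, blue, green, teal}.
Round 2, table 5: eliminating its round and table leaves {red, blue, teal}.
Round 3, table 1: eliminating its round and table leaves {red, green, gold, teal}.
Round 3, table 2: eliminating its round and table leaves {green, gold, teal}.
Round 3, table 3: eliminating its round and table leaves {red, green, teal}.
Round 3, table 5: eliminating its round and table leaves {red, gold, teal}.
Round 4, table 1: eliminating its round and table leaves {red, gold, teal}.
Round 4, table 2: eliminating its round and table leaves {blue, gold, teal}.
Round 4, table 3: eliminating its round and table leaves {red, blue, teal}.
Round 4, table 5: eliminating its round and table leaves {red, blue, gold, teal}.
Enumerating the assignments across these blanks that avoid any round or table repeat gives 56 completions.

56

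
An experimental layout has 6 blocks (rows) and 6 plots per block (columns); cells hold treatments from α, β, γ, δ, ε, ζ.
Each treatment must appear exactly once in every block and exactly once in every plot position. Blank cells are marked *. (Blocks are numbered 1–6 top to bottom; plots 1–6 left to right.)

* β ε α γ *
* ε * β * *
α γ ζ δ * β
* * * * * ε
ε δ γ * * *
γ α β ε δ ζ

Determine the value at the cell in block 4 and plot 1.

β

Block 1, plot 6: block 1 has {α, β, γ, ε} and plot 6 has {β, ε, ζ}, leaving only δ.
Block 1, plot 1: block 1 has {α, β, γ, δ, ε} and plot 1 has {α, γ, ε}, leaving only ζ.
Block 2, plot 1: block 2 has {β, ε} and plot 1 has {α, γ, ε, ζ}, leaving only δ.
Block 4 already has {ε} and plot 1 already has {α, γ, δ, ε, ζ}, so block 4, plot 1 must be β.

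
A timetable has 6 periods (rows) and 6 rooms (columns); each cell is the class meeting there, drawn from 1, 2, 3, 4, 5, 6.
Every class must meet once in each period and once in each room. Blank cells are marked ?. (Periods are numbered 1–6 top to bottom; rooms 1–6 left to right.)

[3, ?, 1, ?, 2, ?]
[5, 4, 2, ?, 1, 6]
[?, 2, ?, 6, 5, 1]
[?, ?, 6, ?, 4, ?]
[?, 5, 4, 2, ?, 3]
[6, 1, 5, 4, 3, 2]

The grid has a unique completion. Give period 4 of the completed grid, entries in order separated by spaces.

2 3 6 1 4 5

Period 4, room 2: period 4 has {4, 6} and room 2 has {1, 2, 4, 5}, leaving only 3.
Period 4, room 6: period 4 has {3, 4, 6} and room 6 has {1, 2, 3, 6}, leaving only 5.
Period 4, room 4: period 4 has {3, 4, 5, 6} and room 4 has {2, 4, 6}, leaving only 1.
Period 4, room 1: period 4 has {1, 3, 4, 5, 6} and room 1 has {3, 5, 6}, leaving only 2.
So period 4 reads: 2 3 6 1 4 5.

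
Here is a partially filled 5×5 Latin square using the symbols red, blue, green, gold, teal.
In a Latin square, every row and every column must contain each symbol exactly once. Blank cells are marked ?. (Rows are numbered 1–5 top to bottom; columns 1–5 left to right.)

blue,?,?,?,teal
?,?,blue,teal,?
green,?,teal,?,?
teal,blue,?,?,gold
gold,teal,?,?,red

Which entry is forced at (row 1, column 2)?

green

Row 2, column 1: row 2 has {blue, teal} and column 1 has {blue, green, gold, teal}, leaving only red.
Row 2, column 5: row 2 has {red, blue, teal} and column 5 has {red, gold, teal}, leaving only green.
Row 2, column 2: row 2 has {red, blue, green, teal} and column 2 has {blue, teal}, leaving only gold.
Row 3, column 2: row 3 has {green, teal} and column 2 has {blue, gold, teal}, leaving only red.
Row 1 already has {blue, teal} and column 2 already has {red, blue, gold, teal}, so row 1, column 2 must be green.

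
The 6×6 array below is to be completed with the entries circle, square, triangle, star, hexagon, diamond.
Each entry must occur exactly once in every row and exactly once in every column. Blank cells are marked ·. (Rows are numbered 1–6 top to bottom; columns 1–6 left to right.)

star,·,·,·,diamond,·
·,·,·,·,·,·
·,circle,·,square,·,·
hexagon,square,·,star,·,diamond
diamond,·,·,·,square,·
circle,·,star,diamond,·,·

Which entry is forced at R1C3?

Row 3, column 1: row 3 has {circle, square} and column 1 has {circle, star, hexagon, diamond}, leaving only triangle.
Row 2, column 1: row 2 has {} and column 1 has {circle, triangle, star, hexagon, diamond}, leaving only square.
Row 1, column 3 is narrowed to {circle, square, triangle, hexagon}.
If it were circle, then row 3, column 3 would be left with no valid symbol.
If it were triangle, then row 3, column 3 would be left with no valid symbol.
If it were hexagon, then row 6, column 6 would be left with no valid symbol.
So row 1, column 3 must be square.

square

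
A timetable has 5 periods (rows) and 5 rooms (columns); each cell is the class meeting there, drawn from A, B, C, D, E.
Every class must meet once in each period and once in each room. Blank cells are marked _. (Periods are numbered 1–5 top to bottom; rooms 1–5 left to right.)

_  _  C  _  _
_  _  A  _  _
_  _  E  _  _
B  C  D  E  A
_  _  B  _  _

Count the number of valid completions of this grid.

56

Period 1, room 1: eliminating its period and room leaves {A, D, E}.
Period 1, room 2: eliminating its period and room leaves {A, B, D, E}.
Period 1, room 4: eliminating its period and room leaves {A, B, D}.
Period 1, room 5: eliminating its period and room leaves {B, D, E}.
Period 2, room 1: eliminating its period and room leaves {C, D, E}.
Period 2, room 2: eliminating its period and room leaves {B, D, E}.
Period 2, room 4: eliminating its period and room leaves {B, C, D}.
Period 2, room 5: eliminating its period and room leaves {B, C, D, E}.
Period 3, room 1: eliminating its period and room leaves {A, C, D}.
Period 3, room 2: eliminating its period and room leaves {A, B, D}.
Period 3, room 4: eliminating its period and room leaves {A, B, C, D}.
Period 3, room 5: eliminating its period and room leaves {B, C, D}.
Period 5, room 1: eliminating its period and room leaves {A, C, D, E}.
Period 5, room 2: eliminating its period and room leaves {A, D, E}.
Period 5, room 4: eliminating its period and room leaves {A, C, D}.
Period 5, room 5: eliminating its period and room leaves {C, D, E}.
Enumerating the assignments across these blanks that avoid any period or room repeat gives 56 completions.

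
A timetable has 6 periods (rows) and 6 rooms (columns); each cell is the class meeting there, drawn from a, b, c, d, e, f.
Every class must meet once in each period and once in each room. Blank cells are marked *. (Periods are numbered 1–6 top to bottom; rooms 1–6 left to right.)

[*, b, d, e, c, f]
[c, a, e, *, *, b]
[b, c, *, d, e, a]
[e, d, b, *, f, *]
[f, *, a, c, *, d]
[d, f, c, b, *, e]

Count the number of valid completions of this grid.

Period 1, room 1: eliminating its period and room leaves {a}.
Period 2, room 4: eliminating its period and room leaves {f}.
Period 2, room 5: eliminating its period and room leaves {d}.
Period 3, room 3: eliminating its period and room leaves {f}.
Period 4, room 4: eliminating its period and room leaves {a}.
Period 4, room 6: eliminating its period and room leaves {c}.
Period 5, room 2: eliminating its period and room leaves {e}.
Period 5, room 5: eliminating its period and room leaves {b}.
Period 6, room 5: eliminating its period and room leaves {a}.
Only one assignment across all blanks avoids any period or room repeat, giving 1 completion.

1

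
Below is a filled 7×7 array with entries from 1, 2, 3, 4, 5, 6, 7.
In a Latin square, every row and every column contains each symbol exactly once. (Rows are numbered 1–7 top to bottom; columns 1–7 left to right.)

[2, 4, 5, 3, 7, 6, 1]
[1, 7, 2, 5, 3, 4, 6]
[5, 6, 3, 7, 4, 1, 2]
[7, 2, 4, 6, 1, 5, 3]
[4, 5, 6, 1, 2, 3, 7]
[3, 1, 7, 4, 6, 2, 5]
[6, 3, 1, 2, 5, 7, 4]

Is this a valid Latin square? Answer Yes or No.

Each row is a permutation of the 7 symbols, and so is each column.

Yes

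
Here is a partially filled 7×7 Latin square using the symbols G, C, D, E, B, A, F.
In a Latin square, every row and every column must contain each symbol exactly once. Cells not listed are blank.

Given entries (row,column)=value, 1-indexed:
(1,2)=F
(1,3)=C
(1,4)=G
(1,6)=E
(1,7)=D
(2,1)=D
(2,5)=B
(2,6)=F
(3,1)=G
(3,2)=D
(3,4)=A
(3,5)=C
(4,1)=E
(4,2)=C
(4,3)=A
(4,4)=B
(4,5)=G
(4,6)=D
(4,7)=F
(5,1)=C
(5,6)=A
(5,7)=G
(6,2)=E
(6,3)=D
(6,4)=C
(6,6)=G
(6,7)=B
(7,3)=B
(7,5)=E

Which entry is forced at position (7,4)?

D

Row 1, column 5: row 1 has {G, C, D, E, F} and column 5 has {G, C, E, B}, leaving only A.
Row 1, column 1: row 1 has {G, C, D, E, A, F} and column 1 has {G, C, D, E}, leaving only B.
Row 2, column 4: row 2 has {D, B, F} and column 4 has {G, C, B, A}, leaving only E.
Row 2, column 3: row 2 has {D, E, B, F} and column 3 has {C, D, B, A}, leaving only G.
Row 2, column 2: row 2 has {G, D, E, B, F} and column 2 has {C, D, E, F}, leaving only A.
Row 2, column 7: row 2 has {G, D, E, B, A, F} and column 7 has {G, D, B, F}, leaving only C.
Row 3, column 6: row 3 has {G, C, D, A} and column 6 has {G, D, E, A, F}, leaving only B.
Row 3, column 7: row 3 has {G, C, D, B, A} and column 7 has {G, C, D, B, F}, leaving only E.
Row 3, column 3: row 3 has {G, C, D, E, B, A} and column 3 has {G, C, D, B, A}, leaving only F.
Row 5, column 2: row 5 has {G, C, A} and column 2 has {C, D, E, A, F}, leaving only B.
Row 5, column 3: row 5 has {G, C, B, A} and column 3 has {G, C, D, B, A, F}, leaving only E.
Row 6, column 5: row 6 has {G, C, D, E, B} and column 5 has {G, C, E, B, A}, leaving only F.
Row 5, column 5: row 5 has {G, C, E, B, A} and column 5 has {G, C, E, B, A, F}, leaving only D.
Row 5, column 4: row 5 has {G, C, D, E, B, A} and column 4 has {G, C, E, B, A}, leaving only F.
Row 7 already has {E, B} and column 4 already has {G, C, E, B, A, F}, so row 7, column 4 must be D.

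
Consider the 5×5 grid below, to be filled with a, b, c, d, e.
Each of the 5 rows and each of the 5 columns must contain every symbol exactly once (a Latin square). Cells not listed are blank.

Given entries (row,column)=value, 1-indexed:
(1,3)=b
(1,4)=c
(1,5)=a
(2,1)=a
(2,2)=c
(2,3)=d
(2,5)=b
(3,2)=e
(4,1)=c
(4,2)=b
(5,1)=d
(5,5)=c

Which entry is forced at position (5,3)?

Row 1, column 1: row 1 has {a, b, c} and column 1 has {a, c, d}, leaving only e.
Row 1, column 2: row 1 has {a, b, c, e} and column 2 has {b, c, e}, leaving only d.
Row 2, column 4: row 2 has {a, b, c, d} and column 4 has {c}, leaving only e.
Row 3, column 1: row 3 has {e} and column 1 has {a, c, d, e}, leaving only b.
Row 3, column 5: row 3 has {b, e} and column 5 has {a, b, c}, leaving only d.
Row 3, column 4: row 3 has {b, d, e} and column 4 has {c, e}, leaving only a.
Row 3, column 3: row 3 has {a, b, d, e} and column 3 has {b, d}, leaving only c.
Row 4, column 4: row 4 has {b, c} and column 4 has {a, c, e}, leaving only d.
Row 4, column 5: row 4 has {b, c, d} and column 5 has {a, b, c, d}, leaving only e.
Row 4, column 3: row 4 has {b, c, d, e} and column 3 has {b, c, d}, leaving only a.
Row 5 already has {c, d} and column 3 already has {a, b, c, d}, so row 5, column 3 must be e.

e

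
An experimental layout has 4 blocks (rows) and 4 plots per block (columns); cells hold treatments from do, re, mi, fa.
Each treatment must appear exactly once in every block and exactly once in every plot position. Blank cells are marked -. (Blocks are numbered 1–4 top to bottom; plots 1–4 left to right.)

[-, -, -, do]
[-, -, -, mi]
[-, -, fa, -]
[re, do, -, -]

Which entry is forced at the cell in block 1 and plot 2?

Block 3, plot 4: block 3 has {fa} and plot 4 has {do, mi}, leaving only re.
Block 3, plot 2: block 3 has {re, fa} and plot 2 has {do}, leaving only mi.
Block 3, plot 1: block 3 has {re, mi, fa} and plot 1 has {re}, leaving only do.
Block 2, plot 1: block 2 has {mi} and plot 1 has {do, re}, leaving only fa.
Block 1, plot 1: block 1 has {do} and plot 1 has {do, re, fa}, leaving only mi.
Block 1, plot 3: block 1 has {do, mi} and plot 3 has {fa}, leaving only re.
Block 1 already has {do, re, mi} and plot 2 already has {do, mi}, so block 1, plot 2 must be fa.

fa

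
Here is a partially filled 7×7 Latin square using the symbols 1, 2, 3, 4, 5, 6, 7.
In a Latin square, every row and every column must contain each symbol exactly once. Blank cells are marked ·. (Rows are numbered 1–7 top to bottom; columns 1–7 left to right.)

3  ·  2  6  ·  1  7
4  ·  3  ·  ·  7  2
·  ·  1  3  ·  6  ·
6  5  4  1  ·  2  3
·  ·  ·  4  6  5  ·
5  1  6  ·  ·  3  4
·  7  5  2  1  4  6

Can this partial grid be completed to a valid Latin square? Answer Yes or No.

Row 7, column 1: row 7 together with column 1 already contain {1, 2, 3, 4, 5, 6, 7} — every symbol — so nothing can go there. The grid has no valid completion.

No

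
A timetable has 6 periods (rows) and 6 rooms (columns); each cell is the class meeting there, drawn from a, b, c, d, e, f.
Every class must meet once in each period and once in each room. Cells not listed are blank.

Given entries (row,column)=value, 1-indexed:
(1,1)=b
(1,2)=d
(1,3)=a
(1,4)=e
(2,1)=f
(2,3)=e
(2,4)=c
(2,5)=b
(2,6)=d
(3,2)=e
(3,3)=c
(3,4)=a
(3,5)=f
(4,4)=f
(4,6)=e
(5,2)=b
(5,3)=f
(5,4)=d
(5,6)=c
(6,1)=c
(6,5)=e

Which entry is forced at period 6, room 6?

a

Period 1, room 5: period 1 has {a, b, d, e} and room 5 has {b, e, f}, leaving only c.
Period 1, room 6: period 1 has {a, b, c, d, e} and room 6 has {c, d, e}, leaving only f.
Period 2, room 2: period 2 has {b, c, d, e, f} and room 2 has {b, d, e}, leaving only a.
Period 3, room 1: period 3 has {a, c, e, f} and room 1 has {b, c, f}, leaving only d.
Period 3, room 6: period 3 has {a, c, d, e, f} and room 6 has {c, d, e, f}, leaving only b.
Period 6 already has {c, e} and room 6 already has {b, c, d, e, f}, so period 6, room 6 must be a.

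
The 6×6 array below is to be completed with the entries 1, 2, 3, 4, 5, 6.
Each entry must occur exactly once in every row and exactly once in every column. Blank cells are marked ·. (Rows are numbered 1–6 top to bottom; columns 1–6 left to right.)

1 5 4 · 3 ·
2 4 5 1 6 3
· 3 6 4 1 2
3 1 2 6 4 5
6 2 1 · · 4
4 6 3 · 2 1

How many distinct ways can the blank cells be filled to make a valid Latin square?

Row 1, column 4: eliminating its row and column leaves {2}.
Row 1, column 6: eliminating its row and column leaves {6}.
Row 3, column 1: eliminating its row and column leaves {5}.
Row 5, column 4: eliminating its row and column leaves {3, 5}.
Row 5, column 5: eliminating its row and column leaves {5}.
Row 6, column 4: eliminating its row and column leaves {5}.
Only one assignment across all blanks avoids any row or column repeat, giving 1 completion.

1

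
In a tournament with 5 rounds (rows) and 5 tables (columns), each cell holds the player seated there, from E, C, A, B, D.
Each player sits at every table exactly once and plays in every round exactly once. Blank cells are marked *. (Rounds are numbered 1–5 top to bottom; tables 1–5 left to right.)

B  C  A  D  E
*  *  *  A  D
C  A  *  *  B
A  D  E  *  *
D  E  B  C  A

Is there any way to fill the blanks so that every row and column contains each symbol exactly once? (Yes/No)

Yes

No round or table among the givens repeats a symbol, and propagating forced cells runs into no contradiction.
One valid completion exists (for instance, B C A D E / E B C A D / C A D E B / A D E B C / D E B C A).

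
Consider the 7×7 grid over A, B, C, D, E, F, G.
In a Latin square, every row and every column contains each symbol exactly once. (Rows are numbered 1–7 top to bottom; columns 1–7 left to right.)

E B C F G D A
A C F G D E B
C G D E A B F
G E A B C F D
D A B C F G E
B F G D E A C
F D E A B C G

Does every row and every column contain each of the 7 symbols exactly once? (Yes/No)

Yes

Each row is a permutation of the 7 symbols, and so is each column.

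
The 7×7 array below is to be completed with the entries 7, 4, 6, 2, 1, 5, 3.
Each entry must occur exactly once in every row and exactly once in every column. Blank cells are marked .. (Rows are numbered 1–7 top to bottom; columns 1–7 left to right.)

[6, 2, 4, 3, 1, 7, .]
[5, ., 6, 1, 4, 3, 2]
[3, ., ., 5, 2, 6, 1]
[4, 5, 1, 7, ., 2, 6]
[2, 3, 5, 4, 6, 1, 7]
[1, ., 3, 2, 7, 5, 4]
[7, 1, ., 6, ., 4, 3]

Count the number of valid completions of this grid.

1

Row 1, column 7: eliminating its row and column leaves {5}.
Row 2, column 2: eliminating its row and column leaves {7}.
Row 3, column 2: eliminating its row and column leaves {7, 4}.
Row 3, column 3: eliminating its row and column leaves {7}.
Row 4, column 5: eliminating its row and column leaves {3}.
Row 6, column 2: eliminating its row and column leaves {6}.
Row 7, column 3: eliminating its row and column leaves {2}.
Row 7, column 5: eliminating its row and column leaves {5}.
Only one assignment across all blanks avoids any row or column repeat, giving 1 completion.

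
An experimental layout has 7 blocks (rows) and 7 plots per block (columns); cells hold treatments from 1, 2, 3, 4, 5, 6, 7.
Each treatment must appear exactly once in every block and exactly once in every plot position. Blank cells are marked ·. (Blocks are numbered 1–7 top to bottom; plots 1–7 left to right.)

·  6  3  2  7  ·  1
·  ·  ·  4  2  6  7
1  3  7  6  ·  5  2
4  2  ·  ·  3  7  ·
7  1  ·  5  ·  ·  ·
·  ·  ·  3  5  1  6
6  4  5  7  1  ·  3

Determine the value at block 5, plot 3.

Block 1, plot 1: block 1 has {1, 2, 3, 6, 7} and plot 1 has {1, 4, 6, 7}, leaving only 5.
Block 1, plot 6: block 1 has {1, 2, 3, 5, 6, 7} and plot 6 has {1, 5, 6, 7}, leaving only 4.
Block 2, plot 1: block 2 has {2, 4, 6, 7} and plot 1 has {1, 4, 5, 6, 7}, leaving only 3.
Block 2, plot 2: block 2 has {2, 3, 4, 6, 7} and plot 2 has {1, 2, 3, 4, 6}, leaving only 5.
Block 2, plot 3: block 2 has {2, 3, 4, 5, 6, 7} and plot 3 has {3, 5, 7}, leaving only 1.
Block 3, plot 5: block 3 has {1, 2, 3, 5, 6, 7} and plot 5 has {1, 2, 3, 5, 7}, leaving only 4.
Block 4, plot 3: block 4 has {2, 3, 4, 7} and plot 3 has {1, 3, 5, 7}, leaving only 6.
Block 4, plot 4: block 4 has {2, 3, 4, 6, 7} and plot 4 has {2, 3, 4, 5, 6, 7}, leaving only 1.
Block 4, plot 7: block 4 has {1, 2, 3, 4, 6, 7} and plot 7 has {1, 2, 3, 6, 7}, leaving only 5.
Block 5, plot 5: block 5 has {1, 5, 7} and plot 5 has {1, 2, 3, 4, 5, 7}, leaving only 6.
Block 5, plot 7: block 5 has {1, 5, 6, 7} and plot 7 has {1, 2, 3, 5, 6, 7}, leaving only 4.
Block 5 already has {1, 4, 5, 6, 7} and plot 3 already has {1, 3, 5, 6, 7}, so block 5, plot 3 must be 2.

2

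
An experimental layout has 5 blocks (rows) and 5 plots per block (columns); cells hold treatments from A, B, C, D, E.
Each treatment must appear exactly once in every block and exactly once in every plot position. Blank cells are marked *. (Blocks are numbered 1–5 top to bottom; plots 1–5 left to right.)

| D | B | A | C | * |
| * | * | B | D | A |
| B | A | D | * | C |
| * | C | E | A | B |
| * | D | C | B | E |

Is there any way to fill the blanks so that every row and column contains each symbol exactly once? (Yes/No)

No

Block 1, plot 5: block 1 together with plot 5 already contain {A, B, C, D, E} — every symbol — so nothing can go there. The grid has no valid completion.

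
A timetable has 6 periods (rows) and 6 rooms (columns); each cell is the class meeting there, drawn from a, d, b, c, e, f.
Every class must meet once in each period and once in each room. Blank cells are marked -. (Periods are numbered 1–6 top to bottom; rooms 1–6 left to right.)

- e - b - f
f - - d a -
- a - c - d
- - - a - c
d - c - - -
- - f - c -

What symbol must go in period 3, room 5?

Period 1, room 5: period 1 has {b, e, f} and room 5 has {a, c}, leaving only d.
Period 1, room 3: period 1 has {d, b, e, f} and room 3 has {c, f}, leaving only a.
Period 1, room 1: period 1 has {a, d, b, e, f} and room 1 has {d, f}, leaving only c.
Period 6, room 4: period 6 has {c, f} and room 4 has {a, d, b, c}, leaving only e.
Period 5, room 4: period 5 has {d, c} and room 4 has {a, d, b, c, e}, leaving only f.
Period 5, room 2: period 5 has {d, c, f} and room 2 has {a, e}, leaving only b.
Period 2, room 2: period 2 has {a, d, f} and room 2 has {a, b, e}, leaving only c.
Period 5, room 5: period 5 has {d, b, c, f} and room 5 has {a, d, c}, leaving only e.
Period 5, room 6: period 5 has {d, b, c, e, f} and room 6 has {d, c, f}, leaving only a.
Period 6, room 2: period 6 has {c, e, f} and room 2 has {a, b, c, e}, leaving only d.
Period 4, room 2: period 4 has {a, c} and room 2 has {a, d, b, c, e}, leaving only f.
Period 4, room 5: period 4 has {a, c, f} and room 5 has {a, d, c, e}, leaving only b.
Period 3 already has {a, d, c} and room 5 already has {a, d, b, c, e}, so period 3, room 5 must be f.

f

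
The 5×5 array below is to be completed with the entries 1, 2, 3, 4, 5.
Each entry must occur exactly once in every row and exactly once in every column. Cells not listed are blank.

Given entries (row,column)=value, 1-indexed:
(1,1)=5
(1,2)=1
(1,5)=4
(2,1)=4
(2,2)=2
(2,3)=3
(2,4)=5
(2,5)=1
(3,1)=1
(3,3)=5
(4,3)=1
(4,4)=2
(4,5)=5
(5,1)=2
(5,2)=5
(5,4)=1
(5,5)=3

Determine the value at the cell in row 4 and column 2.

4

Row 1, column 3: row 1 has {1, 4, 5} and column 3 has {1, 3, 5}, leaving only 2.
Row 1, column 4: row 1 has {1, 2, 4, 5} and column 4 has {1, 2, 5}, leaving only 3.
Row 3, column 4: row 3 has {1, 5} and column 4 has {1, 2, 3, 5}, leaving only 4.
Row 3, column 2: row 3 has {1, 4, 5} and column 2 has {1, 2, 5}, leaving only 3.
Row 4 already has {1, 2, 5} and column 2 already has {1, 2, 3, 5}, so row 4, column 2 must be 4.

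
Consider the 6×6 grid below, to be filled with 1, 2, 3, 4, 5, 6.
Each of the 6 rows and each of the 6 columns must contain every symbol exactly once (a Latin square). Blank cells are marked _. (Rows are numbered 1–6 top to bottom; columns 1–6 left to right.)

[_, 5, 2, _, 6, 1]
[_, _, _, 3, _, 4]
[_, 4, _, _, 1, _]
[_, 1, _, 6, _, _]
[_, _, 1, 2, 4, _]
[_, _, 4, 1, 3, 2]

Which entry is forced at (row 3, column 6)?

Row 1, column 4: row 1 has {1, 2, 5, 6} and column 4 has {1, 2, 3, 6}, leaving only 4.
Row 1, column 1: row 1 has {1, 2, 4, 5, 6} and column 1 has {}, leaving only 3.
Row 3, column 4: row 3 has {1, 4} and column 4 has {1, 2, 3, 4, 6}, leaving only 5.
Row 6, column 2: row 6 has {1, 2, 3, 4} and column 2 has {1, 4, 5}, leaving only 6.
Row 2, column 2: row 2 has {3, 4} and column 2 has {1, 4, 5, 6}, leaving only 2.
Row 2, column 5: row 2 has {2, 3, 4} and column 5 has {1, 3, 4, 6}, leaving only 5.
Row 2, column 3: row 2 has {2, 3, 4, 5} and column 3 has {1, 2, 4}, leaving only 6.
Row 2, column 1: row 2 has {2, 3, 4, 5, 6} and column 1 has {3}, leaving only 1.
Row 3, column 3: row 3 has {1, 4, 5} and column 3 has {1, 2, 4, 6}, leaving only 3.
Row 3 already has {1, 3, 4, 5} and column 6 already has {1, 2, 4}, so row 3, column 6 must be 6.

6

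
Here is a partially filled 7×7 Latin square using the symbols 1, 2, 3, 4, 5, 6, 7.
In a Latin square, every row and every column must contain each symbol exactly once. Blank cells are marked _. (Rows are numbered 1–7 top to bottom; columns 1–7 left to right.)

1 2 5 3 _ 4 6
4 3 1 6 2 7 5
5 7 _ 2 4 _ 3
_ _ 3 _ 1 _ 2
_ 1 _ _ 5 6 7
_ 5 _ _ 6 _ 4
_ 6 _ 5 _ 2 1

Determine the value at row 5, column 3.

Row 1, column 5: row 1 has {1, 2, 3, 4, 5, 6} and column 5 has {1, 2, 4, 5, 6}, leaving only 7.
Row 3, column 3: row 3 has {2, 3, 4, 5, 7} and column 3 has {1, 3, 5}, leaving only 6.
Row 3, column 6: row 3 has {2, 3, 4, 5, 6, 7} and column 6 has {2, 4, 6, 7}, leaving only 1.
Row 4, column 2: row 4 has {1, 2, 3} and column 2 has {1, 2, 3, 5, 6, 7}, leaving only 4.
Row 4, column 4: row 4 has {1, 2, 3, 4} and column 4 has {2, 3, 5, 6}, leaving only 7.
Row 4, column 1: row 4 has {1, 2, 3, 4, 7} and column 1 has {1, 4, 5}, leaving only 6.
Row 4, column 6: row 4 has {1, 2, 3, 4, 6, 7} and column 6 has {1, 2, 4, 6, 7}, leaving only 5.
Row 5, column 4: row 5 has {1, 5, 6, 7} and column 4 has {2, 3, 5, 6, 7}, leaving only 4.
Row 5 already has {1, 4, 5, 6, 7} and column 3 already has {1, 3, 5, 6}, so row 5, column 3 must be 2.

2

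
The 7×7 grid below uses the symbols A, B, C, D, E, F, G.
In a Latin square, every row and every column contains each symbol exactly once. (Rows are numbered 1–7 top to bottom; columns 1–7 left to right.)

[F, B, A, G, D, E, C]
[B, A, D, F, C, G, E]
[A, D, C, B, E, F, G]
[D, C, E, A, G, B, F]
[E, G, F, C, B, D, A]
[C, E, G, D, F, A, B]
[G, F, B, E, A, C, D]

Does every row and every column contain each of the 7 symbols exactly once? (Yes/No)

Each row is a permutation of the 7 symbols, and so is each column.

Yes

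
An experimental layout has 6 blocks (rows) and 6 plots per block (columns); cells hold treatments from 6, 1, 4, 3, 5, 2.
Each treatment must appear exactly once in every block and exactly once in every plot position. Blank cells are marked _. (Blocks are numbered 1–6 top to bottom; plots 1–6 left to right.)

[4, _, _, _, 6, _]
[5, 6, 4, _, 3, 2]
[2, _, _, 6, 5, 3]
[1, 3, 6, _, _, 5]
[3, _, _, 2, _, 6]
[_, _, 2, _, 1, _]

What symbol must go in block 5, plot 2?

Block 1, plot 6: block 1 has {6, 4} and plot 6 has {6, 3, 5, 2}, leaving only 1.
Block 2, plot 4: block 2 has {6, 4, 3, 5, 2} and plot 4 has {6, 2}, leaving only 1.
Block 3, plot 3: block 3 has {6, 3, 5, 2} and plot 3 has {6, 4, 2}, leaving only 1.
Block 3, plot 2: block 3 has {6, 1, 3, 5, 2} and plot 2 has {6, 3}, leaving only 4.
Block 4, plot 4: block 4 has {6, 1, 3, 5} and plot 4 has {6, 1, 2}, leaving only 4.
Block 4, plot 5: block 4 has {6, 1, 4, 3, 5} and plot 5 has {6, 1, 3, 5}, leaving only 2.
Block 5, plot 3: block 5 has {6, 3, 2} and plot 3 has {6, 1, 4, 2}, leaving only 5.
Block 5 already has {6, 3, 5, 2} and plot 2 already has {6, 4, 3}, so block 5, plot 2 must be 1.

1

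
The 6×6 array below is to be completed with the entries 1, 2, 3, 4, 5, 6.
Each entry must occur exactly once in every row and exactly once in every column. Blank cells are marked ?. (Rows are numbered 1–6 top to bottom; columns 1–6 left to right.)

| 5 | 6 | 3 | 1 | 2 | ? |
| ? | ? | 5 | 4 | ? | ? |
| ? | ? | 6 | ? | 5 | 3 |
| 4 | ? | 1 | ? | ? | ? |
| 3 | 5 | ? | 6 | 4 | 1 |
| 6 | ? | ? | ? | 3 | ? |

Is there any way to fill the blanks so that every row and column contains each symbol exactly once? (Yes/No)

Yes

No row or column among the givens repeats a symbol, and propagating forced cells runs into no contradiction.
One valid completion exists (for instance, 5 6 3 1 2 4 / 2 3 5 4 1 6 / 1 4 6 2 5 3 / 4 2 1 3 6 5 / 3 5 2 6 4 1 / 6 1 4 5 3 2).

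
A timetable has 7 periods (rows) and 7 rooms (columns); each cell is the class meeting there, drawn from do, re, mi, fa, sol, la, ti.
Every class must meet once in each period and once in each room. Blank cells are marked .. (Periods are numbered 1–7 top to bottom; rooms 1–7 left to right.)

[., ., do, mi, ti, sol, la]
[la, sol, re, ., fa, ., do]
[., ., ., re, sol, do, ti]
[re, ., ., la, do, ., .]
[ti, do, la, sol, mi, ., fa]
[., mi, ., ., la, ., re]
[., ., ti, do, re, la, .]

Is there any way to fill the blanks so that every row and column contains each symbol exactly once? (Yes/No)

Yes

No period or room among the givens repeats a symbol, and propagating forced cells runs into no contradiction.
One valid completion exists (for instance, fa re do mi ti sol la / la sol re ti fa mi do / mi la fa re sol do ti / re ti mi la do fa sol / ti do la sol mi re fa / do mi sol fa la ti re / sol fa ti do re la mi).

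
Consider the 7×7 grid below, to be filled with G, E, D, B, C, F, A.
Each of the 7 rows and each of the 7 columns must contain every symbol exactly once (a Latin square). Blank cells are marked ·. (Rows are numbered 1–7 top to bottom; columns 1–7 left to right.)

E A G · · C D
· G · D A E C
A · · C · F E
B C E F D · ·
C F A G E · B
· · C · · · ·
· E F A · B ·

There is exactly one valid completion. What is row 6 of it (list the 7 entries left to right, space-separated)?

G D C E B A F

Row 1, column 4: row 1 has {G, E, D, C, A} and column 4 has {G, D, C, F, A}, leaving only B.
Row 6, column 4: row 6 has {C} and column 4 has {G, D, B, C, F, A}, leaving only E.
Row 1, column 5: row 1 has {G, E, D, B, C, A} and column 5 has {E, D, A}, leaving only F.
Row 2, column 1: row 2 has {G, E, D, C, A} and column 1 has {E, B, C, A}, leaving only F.
Row 2, column 3: row 2 has {G, E, D, C, F, A} and column 3 has {G, E, C, F, A}, leaving only B.
Row 3, column 3: row 3 has {E, C, F, A} and column 3 has {G, E, B, C, F, A}, leaving only D.
Row 3, column 2: row 3 has {E, D, C, F, A} and column 2 has {G, E, C, F, A}, leaving only B.
Row 6, column 2: row 6 has {E, C} and column 2 has {G, E, B, C, F, A}, leaving only D.
Row 6, column 1: row 6 has {E, D, C} and column 1 has {E, B, C, F, A}, leaving only G.
Row 6, column 5: row 6 has {G, E, D, C} and column 5 has {E, D, F, A}, leaving only B.
Row 6, column 6: row 6 has {G, E, D, B, C} and column 6 has {E, B, C, F}, leaving only A.
Row 6, column 7: row 6 has {G, E, D, B, C, A} and column 7 has {E, D, B, C}, leaving only F.
So row 6 reads: G D C E B A F.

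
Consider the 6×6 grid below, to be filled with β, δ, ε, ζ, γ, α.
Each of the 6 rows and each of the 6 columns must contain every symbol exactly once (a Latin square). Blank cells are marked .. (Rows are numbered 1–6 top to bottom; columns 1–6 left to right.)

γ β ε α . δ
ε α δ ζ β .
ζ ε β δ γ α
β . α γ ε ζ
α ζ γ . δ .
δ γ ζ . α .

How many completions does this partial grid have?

2

Row 1, column 5: eliminating its row and column leaves {ζ}.
Row 2, column 6: eliminating its row and column leaves {γ}.
Row 4, column 2: eliminating its row and column leaves {δ}.
Row 5, column 4: eliminating its row and column leaves {β, ε}.
Row 5, column 6: eliminating its row and column leaves {β, ε}.
Row 6, column 4: eliminating its row and column leaves {β, ε}.
Row 6, column 6: eliminating its row and column leaves {β, ε}.
Enumerating the assignments across these blanks that avoid any row or column repeat gives 2 completions.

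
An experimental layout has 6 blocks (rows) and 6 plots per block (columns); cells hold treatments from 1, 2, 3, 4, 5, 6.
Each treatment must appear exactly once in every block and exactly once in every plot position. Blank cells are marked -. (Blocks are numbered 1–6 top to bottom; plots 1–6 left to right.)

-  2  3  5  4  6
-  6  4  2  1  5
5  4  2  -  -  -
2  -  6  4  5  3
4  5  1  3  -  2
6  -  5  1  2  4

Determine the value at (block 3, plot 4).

6

Block 3 already has {2, 4, 5} and plot 4 already has {1, 2, 3, 4, 5}, so block 3, plot 4 must be 6.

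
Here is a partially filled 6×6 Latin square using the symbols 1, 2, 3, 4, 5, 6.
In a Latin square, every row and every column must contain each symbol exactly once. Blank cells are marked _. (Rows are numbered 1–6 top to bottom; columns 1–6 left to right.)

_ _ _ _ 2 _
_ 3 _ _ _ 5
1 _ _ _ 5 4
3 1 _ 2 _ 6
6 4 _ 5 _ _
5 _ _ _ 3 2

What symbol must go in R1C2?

Row 1, column 1: row 1 has {2} and column 1 has {1, 3, 5, 6}, leaving only 4.
Row 2, column 1: row 2 has {3, 5} and column 1 has {1, 3, 4, 5, 6}, leaving only 2.
Row 4, column 5: row 4 has {1, 2, 3, 6} and column 5 has {2, 3, 5}, leaving only 4.
Row 4, column 3: row 4 has {1, 2, 3, 4, 6} and column 3 has {}, leaving only 5.
Row 5, column 5: row 5 has {4, 5, 6} and column 5 has {2, 3, 4, 5}, leaving only 1.
Row 2, column 5: row 2 has {2, 3, 5} and column 5 has {1, 2, 3, 4, 5}, leaving only 6.
Row 5, column 6: row 5 has {1, 4, 5, 6} and column 6 has {2, 4, 5, 6}, leaving only 3.
Row 1, column 6: row 1 has {2, 4} and column 6 has {2, 3, 4, 5, 6}, leaving only 1.
Row 5, column 3: row 5 has {1, 3, 4, 5, 6} and column 3 has {5}, leaving only 2.
Row 6, column 2: row 6 has {2, 3, 5} and column 2 has {1, 3, 4}, leaving only 6.
Row 1 already has {1, 2, 4} and column 2 already has {1, 3, 4, 6}, so row 1, column 2 must be 5.

5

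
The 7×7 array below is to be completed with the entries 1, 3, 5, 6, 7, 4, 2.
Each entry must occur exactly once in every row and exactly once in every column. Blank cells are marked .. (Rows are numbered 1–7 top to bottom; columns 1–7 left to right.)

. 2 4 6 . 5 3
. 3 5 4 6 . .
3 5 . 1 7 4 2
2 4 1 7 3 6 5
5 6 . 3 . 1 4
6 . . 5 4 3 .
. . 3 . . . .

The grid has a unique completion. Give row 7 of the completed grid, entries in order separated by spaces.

Row 7, column 4: row 7 has {3} and column 4 has {1, 3, 5, 6, 7, 4}, leaving only 2.
Row 7, column 6: row 7 has {3, 2} and column 6 has {1, 3, 5, 6, 4}, leaving only 7.
Row 7, column 2: row 7 has {3, 7, 2} and column 2 has {3, 5, 6, 4, 2}, leaving only 1.
Row 7, column 1: row 7 has {1, 3, 7, 2} and column 1 has {3, 5, 6, 2}, leaving only 4.
Row 7, column 5: row 7 has {1, 3, 7, 4, 2} and column 5 has {3, 6, 7, 4}, leaving only 5.
Row 7, column 7: row 7 has {1, 3, 5, 7, 4, 2} and column 7 has {3, 5, 4, 2}, leaving only 6.
So row 7 reads: 4 1 3 2 5 7 6.

4 1 3 2 5 7 6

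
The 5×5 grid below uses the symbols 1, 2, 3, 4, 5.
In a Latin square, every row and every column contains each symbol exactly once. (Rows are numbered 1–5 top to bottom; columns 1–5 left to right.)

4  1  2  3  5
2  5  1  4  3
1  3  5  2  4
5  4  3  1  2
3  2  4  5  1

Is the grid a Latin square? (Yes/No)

Each row is a permutation of the 5 symbols, and so is each column.

Yes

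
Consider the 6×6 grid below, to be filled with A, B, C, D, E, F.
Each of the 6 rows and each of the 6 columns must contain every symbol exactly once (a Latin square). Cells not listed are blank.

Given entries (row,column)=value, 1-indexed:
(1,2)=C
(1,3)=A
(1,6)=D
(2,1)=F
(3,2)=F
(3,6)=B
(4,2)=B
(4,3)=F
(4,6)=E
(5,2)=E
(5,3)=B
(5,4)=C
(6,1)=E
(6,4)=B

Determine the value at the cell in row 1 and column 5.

Row 1, column 1: row 1 has {A, C, D} and column 1 has {E, F}, leaving only B.
Row 1, column 5 is narrowed to {E, F}.
If it were F, propagating the remaining blanks reaches a contradiction.
So row 1, column 5 must be E.

E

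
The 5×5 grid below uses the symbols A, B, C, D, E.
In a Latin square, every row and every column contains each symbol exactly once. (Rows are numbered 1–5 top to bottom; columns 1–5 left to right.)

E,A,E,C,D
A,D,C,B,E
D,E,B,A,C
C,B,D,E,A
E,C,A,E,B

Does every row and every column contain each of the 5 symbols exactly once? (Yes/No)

No

Row 5 contains E twice (at columns 1 and 4); row 1 is also not a permutation.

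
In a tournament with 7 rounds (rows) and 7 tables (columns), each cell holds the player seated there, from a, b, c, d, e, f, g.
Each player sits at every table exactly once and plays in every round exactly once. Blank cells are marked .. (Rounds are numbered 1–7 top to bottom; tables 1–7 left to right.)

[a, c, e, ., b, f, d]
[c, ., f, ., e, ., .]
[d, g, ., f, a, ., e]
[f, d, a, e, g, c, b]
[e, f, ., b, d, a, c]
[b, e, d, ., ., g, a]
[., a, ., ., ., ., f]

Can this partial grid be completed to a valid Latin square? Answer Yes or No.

No round or table among the givens repeats a symbol, and propagating forced cells runs into no contradiction.
One valid completion exists (for instance, a c e g b f d / c b f a e d g / d g c f a b e / f d a e g c b / e f g b d a c / b e d c f g a / g a b d c e f).

Yes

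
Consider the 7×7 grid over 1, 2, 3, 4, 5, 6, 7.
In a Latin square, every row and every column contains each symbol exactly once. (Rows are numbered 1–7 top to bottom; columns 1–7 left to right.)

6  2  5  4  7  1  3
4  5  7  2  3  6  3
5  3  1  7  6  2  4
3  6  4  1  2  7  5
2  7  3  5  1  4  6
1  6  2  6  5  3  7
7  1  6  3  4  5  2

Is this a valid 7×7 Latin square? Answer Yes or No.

Row 6 contains 6 twice (at columns 2 and 4); row 2 is also not a permutation.

No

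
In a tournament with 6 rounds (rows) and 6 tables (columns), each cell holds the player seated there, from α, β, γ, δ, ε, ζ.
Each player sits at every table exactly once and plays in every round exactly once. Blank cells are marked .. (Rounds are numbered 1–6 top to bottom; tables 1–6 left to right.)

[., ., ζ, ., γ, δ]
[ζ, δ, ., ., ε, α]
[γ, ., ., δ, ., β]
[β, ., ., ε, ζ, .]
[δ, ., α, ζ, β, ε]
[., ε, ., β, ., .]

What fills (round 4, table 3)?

Round 1, table 4: round 1 has {γ, δ, ζ} and table 4 has {β, δ, ε, ζ}, leaving only α.
Round 1, table 1: round 1 has {α, γ, δ, ζ} and table 1 has {β, γ, δ, ζ}, leaving only ε.
Round 1, table 2: round 1 has {α, γ, δ, ε, ζ} and table 2 has {δ, ε}, leaving only β.
Round 2, table 4: round 2 has {α, δ, ε, ζ} and table 4 has {α, β, δ, ε, ζ}, leaving only γ.
Round 2, table 3: round 2 has {α, γ, δ, ε, ζ} and table 3 has {α, ζ}, leaving only β.
Round 3, table 3: round 3 has {β, γ, δ} and table 3 has {α, β, ζ}, leaving only ε.
Round 3, table 5: round 3 has {β, γ, δ, ε} and table 5 has {β, γ, ε, ζ}, leaving only α.
Round 3, table 2: round 3 has {α, β, γ, δ, ε} and table 2 has {β, δ, ε}, leaving only ζ.
Round 4, table 6: round 4 has {β, ε, ζ} and table 6 has {α, β, δ, ε}, leaving only γ.
Round 4 already has {β, γ, ε, ζ} and table 3 already has {α, β, ε, ζ}, so round 4, table 3 must be δ.

δ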